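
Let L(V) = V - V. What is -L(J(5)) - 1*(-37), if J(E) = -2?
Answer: 37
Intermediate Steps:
L(V) = 0
-L(J(5)) - 1*(-37) = -1*0 - 1*(-37) = 0 + 37 = 37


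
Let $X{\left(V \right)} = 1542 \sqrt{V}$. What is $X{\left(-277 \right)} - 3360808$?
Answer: $-3360808 + 1542 i \sqrt{277} \approx -3.3608 \cdot 10^{6} + 25664.0 i$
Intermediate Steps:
$X{\left(-277 \right)} - 3360808 = 1542 \sqrt{-277} - 3360808 = 1542 i \sqrt{277} - 3360808 = -3360808 + 1542 i \sqrt{277}$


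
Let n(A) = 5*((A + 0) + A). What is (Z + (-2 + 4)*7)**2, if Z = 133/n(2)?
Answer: 170569/400 ≈ 426.42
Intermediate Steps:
n(A) = 10*A (n(A) = 5*(A + A) = 5*(2*A) = 10*A)
Z = 133/20 (Z = 133/((10*2)) = 133/20 ≈ 6.6500)
(Z + (-2 + 4)*7)**2 = (133/20 + (-2 + 4)*7)**2 = (133/20 + 2*7)**2 = (133/20 + 14)**2 = (413/20)**2 = 170569/400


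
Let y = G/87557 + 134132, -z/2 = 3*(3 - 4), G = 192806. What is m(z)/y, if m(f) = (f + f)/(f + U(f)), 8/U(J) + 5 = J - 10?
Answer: 788013/45020155265 ≈ 1.7504e-5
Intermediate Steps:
z = 6 (z = -6*(3 - 4) = -6*(-1) = -2*(-3) = 6)
y = 11744388330/87557 (y = 192806/87557 + 134132 = 11744388330/87557 ≈ 1.3413e+5)
U(J) = 8/(-15 + J) (U(J) = 8/(-5 + (J - 10)) = 8/(-5 + (-10 + J)) = 8/(-15 + J))
m(f) = 2*f/(f + 8/(-15 + f)) (m(f) = (f + f)/(f + 8/(-15 + f)) = (2*f)/(f + 8/(-15 + f)) = 2*f/(f + 8/(-15 + f)))
m(z)/y = (2*6*(-15 + 6)/(8 + 6*(-15 + 6)))/(11744388330/87557) = (2*6*(-9)/(8 + 6*(-9)))*(87557/11744388330) = (2*6*(-9)/(8 - 54))*(87557/11744388330) = (2*6*(-9)/(-46))*(87557/11744388330) = (2*6*(-1/46)*(-9))*(87557/11744388330) = (54/23)*(87557/11744388330) = 788013/45020155265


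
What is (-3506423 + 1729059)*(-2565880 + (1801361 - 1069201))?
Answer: 3259187914080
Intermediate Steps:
(-3506423 + 1729059)*(-2565880 + (1801361 - 1069201)) = -1777364*(-2565880 + 732160) = -1777364*(-1833720) = 3259187914080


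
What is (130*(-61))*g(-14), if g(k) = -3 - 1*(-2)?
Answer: 7930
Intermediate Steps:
g(k) = -1 (g(k) = -3 + 2 = -1)
(130*(-61))*g(-14) = (130*(-61))*(-1) = -7930*(-1) = 7930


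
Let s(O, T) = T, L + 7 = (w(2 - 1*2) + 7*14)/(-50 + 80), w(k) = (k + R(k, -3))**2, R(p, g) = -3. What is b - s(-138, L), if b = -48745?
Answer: -1462247/30 ≈ -48742.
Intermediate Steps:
w(k) = (-3 + k)**2 (w(k) = (k - 3)**2 = (-3 + k)**2)
L = -103/30 (L = -7 + ((-3 + (2 - 1*2))**2 + 7*14)/(-50 + 80) = -7 + ((-3 + (2 - 2))**2 + 98)/30 = -7 + ((-3 + 0)**2 + 98)*(1/30) = -7 + ((-3)**2 + 98)*(1/30) = -7 + (9 + 98)*(1/30) = -7 + 107*(1/30) = -7 + 107/30 = -103/30 ≈ -3.4333)
b - s(-138, L) = -48745 - 1*(-103/30) = -48745 + 103/30 = -1462247/30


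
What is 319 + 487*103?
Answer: 50480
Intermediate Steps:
319 + 487*103 = 319 + 50161 = 50480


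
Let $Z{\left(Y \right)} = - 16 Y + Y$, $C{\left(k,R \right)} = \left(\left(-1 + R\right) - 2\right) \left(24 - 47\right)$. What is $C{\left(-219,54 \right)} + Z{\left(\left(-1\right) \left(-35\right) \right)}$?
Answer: $-1698$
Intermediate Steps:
$C{\left(k,R \right)} = 69 - 23 R$ ($C{\left(k,R \right)} = \left(-3 + R\right) \left(-23\right) = 69 - 23 R$)
$Z{\left(Y \right)} = - 15 Y$
$C{\left(-219,54 \right)} + Z{\left(\left(-1\right) \left(-35\right) \right)} = \left(69 - 1242\right) - 15 \left(\left(-1\right) \left(-35\right)\right) = \left(69 - 1242\right) - 525 = -1173 - 525 = -1698$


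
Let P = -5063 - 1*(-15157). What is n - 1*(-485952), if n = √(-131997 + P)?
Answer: 485952 + I*√121903 ≈ 4.8595e+5 + 349.15*I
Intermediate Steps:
P = 10094 (P = -5063 + 15157 = 10094)
n = I*√121903 (n = √(-131997 + 10094) = √(-121903) = I*√121903 ≈ 349.15*I)
n - 1*(-485952) = I*√121903 - 1*(-485952) = I*√121903 + 485952 = 485952 + I*√121903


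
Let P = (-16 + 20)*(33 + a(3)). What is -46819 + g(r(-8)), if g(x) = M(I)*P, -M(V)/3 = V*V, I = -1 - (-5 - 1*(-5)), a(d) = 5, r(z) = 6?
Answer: -47275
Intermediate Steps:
I = -1 (I = -1 - (-5 + 5) = -1 - 1*0 = -1 + 0 = -1)
P = 152 (P = (-16 + 20)*(33 + 5) = 4*38 = 152)
M(V) = -3*V**2 (M(V) = -3*V*V = -3*V**2)
g(x) = -456 (g(x) = -3*(-1)**2*152 = -3*1*152 = -3*152 = -456)
-46819 + g(r(-8)) = -46819 - 456 = -47275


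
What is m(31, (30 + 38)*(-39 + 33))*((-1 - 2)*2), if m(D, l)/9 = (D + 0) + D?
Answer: -3348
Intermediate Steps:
m(D, l) = 18*D (m(D, l) = 9*((D + 0) + D) = 9*(D + D) = 9*(2*D) = 18*D)
m(31, (30 + 38)*(-39 + 33))*((-1 - 2)*2) = (18*31)*((-1 - 2)*2) = 558*(-3*2) = 558*(-6) = -3348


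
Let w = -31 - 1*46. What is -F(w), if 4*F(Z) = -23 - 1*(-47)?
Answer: -6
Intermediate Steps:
w = -77 (w = -31 - 46 = -77)
F(Z) = 6 (F(Z) = (-23 - 1*(-47))/4 = (-23 + 47)/4 = (¼)*24 = 6)
-F(w) = -1*6 = -6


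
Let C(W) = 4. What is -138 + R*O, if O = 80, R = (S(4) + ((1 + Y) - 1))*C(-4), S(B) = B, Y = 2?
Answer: 1782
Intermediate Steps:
R = 24 (R = (4 + ((1 + 2) - 1))*4 = (4 + (3 - 1))*4 = (4 + 2)*4 = 6*4 = 24)
-138 + R*O = -138 + 24*80 = -138 + 1920 = 1782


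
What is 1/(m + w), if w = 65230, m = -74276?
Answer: -1/9046 ≈ -0.00011055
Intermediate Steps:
1/(m + w) = 1/(-74276 + 65230) = 1/(-9046) = -1/9046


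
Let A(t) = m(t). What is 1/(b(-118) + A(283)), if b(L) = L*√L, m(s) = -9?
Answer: I/(-9*I + 118*√118) ≈ -5.4774e-6 + 0.00078011*I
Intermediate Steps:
A(t) = -9
b(L) = L^(3/2)
1/(b(-118) + A(283)) = 1/((-118)^(3/2) - 9) = 1/(-118*I*√118 - 9) = 1/(-9 - 118*I*√118)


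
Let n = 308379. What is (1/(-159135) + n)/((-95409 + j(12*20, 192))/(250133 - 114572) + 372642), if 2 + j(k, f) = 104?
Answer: 2217501965214668/2679601426523475 ≈ 0.82755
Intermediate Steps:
j(k, f) = 102 (j(k, f) = -2 + 104 = 102)
(1/(-159135) + n)/((-95409 + j(12*20, 192))/(250133 - 114572) + 372642) = (1/(-159135) + 308379)/((-95409 + 102)/(250133 - 114572) + 372642) = (-1/159135 + 308379)/(-95307/135561 + 372642) = 49073892164/(159135*(-95307*1/135561 + 372642)) = 49073892164/(159135*(-31769/45187 + 372642)) = 49073892164/(159135*(16838542285/45187)) = (49073892164/159135)*(45187/16838542285) = 2217501965214668/2679601426523475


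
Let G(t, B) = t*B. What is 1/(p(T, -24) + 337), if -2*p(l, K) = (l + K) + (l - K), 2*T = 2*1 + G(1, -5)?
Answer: 2/677 ≈ 0.0029542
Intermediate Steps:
G(t, B) = B*t
T = -3/2 (T = (2*1 - 5*1)/2 = (2 - 5)/2 = (1/2)*(-3) = -3/2 ≈ -1.5000)
p(l, K) = -l (p(l, K) = -((l + K) + (l - K))/2 = -((K + l) + (l - K))/2 = -l)
1/(p(T, -24) + 337) = 1/(-1*(-3/2) + 337) = 1/(3/2 + 337) = 1/(677/2) = 2/677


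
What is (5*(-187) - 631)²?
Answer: 2452356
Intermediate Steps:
(5*(-187) - 631)² = (-935 - 631)² = (-1566)² = 2452356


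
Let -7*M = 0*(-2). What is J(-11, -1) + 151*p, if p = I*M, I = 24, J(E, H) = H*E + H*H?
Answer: 12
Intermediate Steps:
J(E, H) = H² + E*H (J(E, H) = E*H + H² = H² + E*H)
M = 0 (M = -0*(-2) = -⅐*0 = 0)
p = 0 (p = 24*0 = 0)
J(-11, -1) + 151*p = -(-11 - 1) + 151*0 = -1*(-12) + 0 = 12 + 0 = 12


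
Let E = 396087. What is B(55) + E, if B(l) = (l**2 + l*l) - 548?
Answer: 401589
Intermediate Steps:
B(l) = -548 + 2*l**2 (B(l) = (l**2 + l**2) - 548 = 2*l**2 - 548 = -548 + 2*l**2)
B(55) + E = (-548 + 2*55**2) + 396087 = (-548 + 2*3025) + 396087 = (-548 + 6050) + 396087 = 5502 + 396087 = 401589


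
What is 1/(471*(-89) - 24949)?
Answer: -1/66868 ≈ -1.4955e-5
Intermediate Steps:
1/(471*(-89) - 24949) = 1/(-41919 - 24949) = 1/(-66868) = -1/66868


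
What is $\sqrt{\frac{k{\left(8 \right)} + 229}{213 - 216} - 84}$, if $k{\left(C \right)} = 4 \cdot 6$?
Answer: $\frac{i \sqrt{1515}}{3} \approx 12.974 i$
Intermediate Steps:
$k{\left(C \right)} = 24$
$\sqrt{\frac{k{\left(8 \right)} + 229}{213 - 216} - 84} = \sqrt{\frac{24 + 229}{213 - 216} - 84} = \sqrt{\frac{253}{-3} - 84} = \sqrt{253 \left(- \frac{1}{3}\right) - 84} = \sqrt{- \frac{253}{3} - 84} = \sqrt{- \frac{505}{3}} = \frac{i \sqrt{1515}}{3}$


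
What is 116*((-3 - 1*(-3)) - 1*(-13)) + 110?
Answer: 1618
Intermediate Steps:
116*((-3 - 1*(-3)) - 1*(-13)) + 110 = 116*((-3 + 3) + 13) + 110 = 116*(0 + 13) + 110 = 116*13 + 110 = 1508 + 110 = 1618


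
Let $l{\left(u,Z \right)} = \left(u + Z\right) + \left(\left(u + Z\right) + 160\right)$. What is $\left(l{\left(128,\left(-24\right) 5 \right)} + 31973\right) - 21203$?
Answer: $10946$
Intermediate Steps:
$l{\left(u,Z \right)} = 160 + 2 Z + 2 u$ ($l{\left(u,Z \right)} = \left(Z + u\right) + \left(\left(Z + u\right) + 160\right) = \left(Z + u\right) + \left(160 + Z + u\right) = 160 + 2 Z + 2 u$)
$\left(l{\left(128,\left(-24\right) 5 \right)} + 31973\right) - 21203 = \left(\left(160 + 2 \left(\left(-24\right) 5\right) + 2 \cdot 128\right) + 31973\right) - 21203 = \left(\left(160 + 2 \left(-120\right) + 256\right) + 31973\right) - 21203 = \left(\left(160 - 240 + 256\right) + 31973\right) - 21203 = \left(176 + 31973\right) - 21203 = 32149 - 21203 = 10946$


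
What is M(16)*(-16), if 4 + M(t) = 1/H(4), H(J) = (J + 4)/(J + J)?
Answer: 48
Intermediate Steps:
H(J) = (4 + J)/(2*J) (H(J) = (4 + J)/((2*J)) = (4 + J)*(1/(2*J)) = (4 + J)/(2*J))
M(t) = -3 (M(t) = -4 + 1/((1/2)*(4 + 4)/4) = -4 + 1/((1/2)*(1/4)*8) = -4 + 1/1 = -4 + 1 = -3)
M(16)*(-16) = -3*(-16) = 48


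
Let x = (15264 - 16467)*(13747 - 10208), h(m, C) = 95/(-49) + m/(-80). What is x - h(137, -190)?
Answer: -16689060327/3920 ≈ -4.2574e+6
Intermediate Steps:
h(m, C) = -95/49 - m/80 (h(m, C) = 95*(-1/49) + m*(-1/80) = -95/49 - m/80)
x = -4257417 (x = -1203*3539 = -4257417)
x - h(137, -190) = -4257417 - (-95/49 - 1/80*137) = -4257417 - (-95/49 - 137/80) = -4257417 - 1*(-14313/3920) = -4257417 + 14313/3920 = -16689060327/3920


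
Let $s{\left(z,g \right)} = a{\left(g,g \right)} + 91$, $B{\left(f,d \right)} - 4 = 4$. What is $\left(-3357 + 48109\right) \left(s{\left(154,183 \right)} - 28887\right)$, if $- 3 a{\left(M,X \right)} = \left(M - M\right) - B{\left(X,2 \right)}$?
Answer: $- \frac{3865677760}{3} \approx -1.2886 \cdot 10^{9}$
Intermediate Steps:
$B{\left(f,d \right)} = 8$ ($B{\left(f,d \right)} = 4 + 4 = 8$)
$a{\left(M,X \right)} = \frac{8}{3}$ ($a{\left(M,X \right)} = - \frac{\left(M - M\right) - 8}{3} = - \frac{0 - 8}{3} = \left(- \frac{1}{3}\right) \left(-8\right) = \frac{8}{3}$)
$s{\left(z,g \right)} = \frac{281}{3}$ ($s{\left(z,g \right)} = \frac{8}{3} + 91 = \frac{281}{3}$)
$\left(-3357 + 48109\right) \left(s{\left(154,183 \right)} - 28887\right) = \left(-3357 + 48109\right) \left(\frac{281}{3} - 28887\right) = 44752 \left(- \frac{86380}{3}\right) = - \frac{3865677760}{3}$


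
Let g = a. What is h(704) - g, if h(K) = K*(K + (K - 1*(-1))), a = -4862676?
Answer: 5854612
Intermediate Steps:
h(K) = K*(1 + 2*K) (h(K) = K*(K + (K + 1)) = K*(K + (1 + K)) = K*(1 + 2*K))
g = -4862676
h(704) - g = 704*(1 + 2*704) - 1*(-4862676) = 704*(1 + 1408) + 4862676 = 704*1409 + 4862676 = 991936 + 4862676 = 5854612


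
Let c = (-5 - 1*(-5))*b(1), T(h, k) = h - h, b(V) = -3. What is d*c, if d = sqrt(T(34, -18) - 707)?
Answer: 0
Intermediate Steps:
T(h, k) = 0
d = I*sqrt(707) (d = sqrt(0 - 707) = sqrt(-707) = I*sqrt(707) ≈ 26.589*I)
c = 0 (c = (-5 - 1*(-5))*(-3) = (-5 + 5)*(-3) = 0*(-3) = 0)
d*c = (I*sqrt(707))*0 = 0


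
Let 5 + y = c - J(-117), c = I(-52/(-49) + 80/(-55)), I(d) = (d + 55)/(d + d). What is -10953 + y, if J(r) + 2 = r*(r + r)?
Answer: -16283049/424 ≈ -38403.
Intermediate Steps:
I(d) = (55 + d)/(2*d) (I(d) = (55 + d)/((2*d)) = (55 + d)*(1/(2*d)) = (55 + d)/(2*d))
c = -29433/424 (c = (55 + (-52/(-49) + 80/(-55)))/(2*(-52/(-49) + 80/(-55))) = (55 + (-52*(-1/49) + 80*(-1/55)))/(2*(-52*(-1/49) + 80*(-1/55))) = (55 + (52/49 - 16/11))/(2*(52/49 - 16/11)) = (55 - 212/539)/(2*(-212/539)) = (½)*(-539/212)*(29433/539) = -29433/424 ≈ -69.417)
J(r) = -2 + 2*r² (J(r) = -2 + r*(r + r) = -2 + r*(2*r) = -2 + 2*r²)
y = -11638977/424 (y = -5 + (-29433/424 - (-2 + 2*(-117)²)) = -5 + (-29433/424 - (-2 + 2*13689)) = -5 + (-29433/424 - (-2 + 27378)) = -5 + (-29433/424 - 1*27376) = -5 + (-29433/424 - 27376) = -5 - 11636857/424 = -11638977/424 ≈ -27450.)
-10953 + y = -10953 - 11638977/424 = -16283049/424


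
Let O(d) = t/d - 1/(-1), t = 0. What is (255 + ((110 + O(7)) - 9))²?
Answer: 127449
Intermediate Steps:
O(d) = 1 (O(d) = 0/d - 1/(-1) = 0 - 1*(-1) = 0 + 1 = 1)
(255 + ((110 + O(7)) - 9))² = (255 + ((110 + 1) - 9))² = (255 + (111 - 9))² = (255 + 102)² = 357² = 127449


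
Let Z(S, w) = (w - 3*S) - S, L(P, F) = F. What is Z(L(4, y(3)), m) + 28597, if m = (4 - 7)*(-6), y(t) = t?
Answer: 28603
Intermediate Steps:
m = 18 (m = -3*(-6) = 18)
Z(S, w) = w - 4*S
Z(L(4, y(3)), m) + 28597 = (18 - 4*3) + 28597 = (18 - 12) + 28597 = 6 + 28597 = 28603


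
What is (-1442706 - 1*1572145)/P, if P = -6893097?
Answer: 3014851/6893097 ≈ 0.43737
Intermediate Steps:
(-1442706 - 1*1572145)/P = (-1442706 - 1*1572145)/(-6893097) = (-1442706 - 1572145)*(-1/6893097) = -3014851*(-1/6893097) = 3014851/6893097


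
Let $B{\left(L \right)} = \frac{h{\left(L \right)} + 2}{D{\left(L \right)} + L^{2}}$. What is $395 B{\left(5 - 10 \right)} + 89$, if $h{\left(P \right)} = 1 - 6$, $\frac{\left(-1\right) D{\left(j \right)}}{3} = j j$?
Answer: $\frac{1127}{10} \approx 112.7$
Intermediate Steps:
$D{\left(j \right)} = - 3 j^{2}$ ($D{\left(j \right)} = - 3 j j = - 3 j^{2}$)
$h{\left(P \right)} = -5$ ($h{\left(P \right)} = 1 - 6 = -5$)
$B{\left(L \right)} = \frac{3}{2 L^{2}}$ ($B{\left(L \right)} = \frac{-5 + 2}{- 3 L^{2} + L^{2}} = - \frac{3}{\left(-2\right) L^{2}} = - 3 \left(- \frac{1}{2 L^{2}}\right) = \frac{3}{2 L^{2}}$)
$395 B{\left(5 - 10 \right)} + 89 = 395 \frac{3}{2 \left(5 - 10\right)^{2}} + 89 = 395 \frac{3}{2 \cdot 25} + 89 = 395 \cdot \frac{3}{2} \cdot \frac{1}{25} + 89 = 395 \cdot \frac{3}{50} + 89 = \frac{237}{10} + 89 = \frac{1127}{10}$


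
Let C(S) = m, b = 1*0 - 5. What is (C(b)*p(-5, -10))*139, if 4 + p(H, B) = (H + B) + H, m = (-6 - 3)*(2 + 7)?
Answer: 270216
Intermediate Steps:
m = -81 (m = -9*9 = -81)
p(H, B) = -4 + B + 2*H (p(H, B) = -4 + ((H + B) + H) = -4 + ((B + H) + H) = -4 + (B + 2*H) = -4 + B + 2*H)
b = -5 (b = 0 - 5 = -5)
C(S) = -81
(C(b)*p(-5, -10))*139 = -81*(-4 - 10 + 2*(-5))*139 = -81*(-4 - 10 - 10)*139 = -81*(-24)*139 = 1944*139 = 270216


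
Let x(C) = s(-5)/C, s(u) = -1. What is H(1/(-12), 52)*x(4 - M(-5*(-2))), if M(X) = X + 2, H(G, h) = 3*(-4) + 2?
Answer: -5/4 ≈ -1.2500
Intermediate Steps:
H(G, h) = -10 (H(G, h) = -12 + 2 = -10)
M(X) = 2 + X
x(C) = -1/C
H(1/(-12), 52)*x(4 - M(-5*(-2))) = -(-10)/(4 - (2 - 5*(-2))) = -(-10)/(4 - (2 + 10)) = -(-10)/(4 - 1*12) = -(-10)/(4 - 12) = -(-10)/(-8) = -(-10)*(-1)/8 = -10*⅛ = -5/4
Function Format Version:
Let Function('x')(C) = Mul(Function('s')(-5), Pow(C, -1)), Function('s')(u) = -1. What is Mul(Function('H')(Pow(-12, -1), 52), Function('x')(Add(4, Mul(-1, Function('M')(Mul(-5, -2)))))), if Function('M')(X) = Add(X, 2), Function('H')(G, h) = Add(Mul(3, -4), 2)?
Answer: Rational(-5, 4) ≈ -1.2500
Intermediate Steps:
Function('H')(G, h) = -10 (Function('H')(G, h) = Add(-12, 2) = -10)
Function('M')(X) = Add(2, X)
Function('x')(C) = Mul(-1, Pow(C, -1))
Mul(Function('H')(Pow(-12, -1), 52), Function('x')(Add(4, Mul(-1, Function('M')(Mul(-5, -2)))))) = Mul(-10, Mul(-1, Pow(Add(4, Mul(-1, Add(2, Mul(-5, -2)))), -1))) = Mul(-10, Mul(-1, Pow(Add(4, Mul(-1, Add(2, 10))), -1))) = Mul(-10, Mul(-1, Pow(Add(4, Mul(-1, 12)), -1))) = Mul(-10, Mul(-1, Pow(Add(4, -12), -1))) = Mul(-10, Mul(-1, Pow(-8, -1))) = Mul(-10, Mul(-1, Rational(-1, 8))) = Mul(-10, Rational(1, 8)) = Rational(-5, 4)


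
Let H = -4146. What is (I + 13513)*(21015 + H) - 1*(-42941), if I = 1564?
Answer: 254376854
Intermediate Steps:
(I + 13513)*(21015 + H) - 1*(-42941) = (1564 + 13513)*(21015 - 4146) - 1*(-42941) = 15077*16869 + 42941 = 254333913 + 42941 = 254376854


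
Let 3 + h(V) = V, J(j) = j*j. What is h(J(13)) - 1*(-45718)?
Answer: 45884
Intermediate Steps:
J(j) = j**2
h(V) = -3 + V
h(J(13)) - 1*(-45718) = (-3 + 13**2) - 1*(-45718) = (-3 + 169) + 45718 = 166 + 45718 = 45884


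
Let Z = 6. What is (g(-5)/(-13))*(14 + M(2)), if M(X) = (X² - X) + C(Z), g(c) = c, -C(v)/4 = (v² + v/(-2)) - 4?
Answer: -500/13 ≈ -38.462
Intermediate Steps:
C(v) = 16 - 4*v² + 2*v (C(v) = -4*((v² + v/(-2)) - 4) = -4*((v² - v/2) - 4) = -4*(-4 + v² - v/2) = 16 - 4*v² + 2*v)
M(X) = -116 + X² - X (M(X) = (X² - X) + (16 - 4*6² + 2*6) = (X² - X) + (16 - 4*36 + 12) = (X² - X) + (16 - 144 + 12) = (X² - X) - 116 = -116 + X² - X)
(g(-5)/(-13))*(14 + M(2)) = (-5/(-13))*(14 + (-116 + 2² - 1*2)) = (-5*(-1/13))*(14 + (-116 + 4 - 2)) = 5*(14 - 114)/13 = (5/13)*(-100) = -500/13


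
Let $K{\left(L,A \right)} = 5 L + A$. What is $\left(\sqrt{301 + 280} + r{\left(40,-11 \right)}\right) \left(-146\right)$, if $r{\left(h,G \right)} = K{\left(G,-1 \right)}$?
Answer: $8176 - 146 \sqrt{581} \approx 4656.8$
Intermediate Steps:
$K{\left(L,A \right)} = A + 5 L$
$r{\left(h,G \right)} = -1 + 5 G$
$\left(\sqrt{301 + 280} + r{\left(40,-11 \right)}\right) \left(-146\right) = \left(\sqrt{301 + 280} + \left(-1 + 5 \left(-11\right)\right)\right) \left(-146\right) = \left(\sqrt{581} - 56\right) \left(-146\right) = \left(-56 + \sqrt{581}\right) \left(-146\right) = 8176 - 146 \sqrt{581}$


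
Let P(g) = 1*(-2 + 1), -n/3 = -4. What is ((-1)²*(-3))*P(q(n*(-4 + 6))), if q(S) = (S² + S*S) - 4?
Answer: 3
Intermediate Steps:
n = 12 (n = -3*(-4) = 12)
q(S) = -4 + 2*S² (q(S) = (S² + S²) - 4 = 2*S² - 4 = -4 + 2*S²)
P(g) = -1 (P(g) = 1*(-1) = -1)
((-1)²*(-3))*P(q(n*(-4 + 6))) = ((-1)²*(-3))*(-1) = (1*(-3))*(-1) = -3*(-1) = 3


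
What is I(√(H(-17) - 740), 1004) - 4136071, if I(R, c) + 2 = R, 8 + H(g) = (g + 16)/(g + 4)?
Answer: -4136073 + I*√126399/13 ≈ -4.1361e+6 + 27.348*I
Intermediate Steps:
H(g) = -8 + (16 + g)/(4 + g) (H(g) = -8 + (g + 16)/(g + 4) = -8 + (16 + g)/(4 + g))
I(R, c) = -2 + R
I(√(H(-17) - 740), 1004) - 4136071 = (-2 + √((-16 - 7*(-17))/(4 - 17) - 740)) - 4136071 = (-2 + √((-16 + 119)/(-13) - 740)) - 4136071 = (-2 + √(-1/13*103 - 740)) - 4136071 = (-2 + √(-103/13 - 740)) - 4136071 = (-2 + √(-9723/13)) - 4136071 = (-2 + I*√126399/13) - 4136071 = -4136073 + I*√126399/13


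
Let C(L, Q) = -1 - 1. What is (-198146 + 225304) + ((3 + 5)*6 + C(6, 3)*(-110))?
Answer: 27426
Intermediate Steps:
C(L, Q) = -2
(-198146 + 225304) + ((3 + 5)*6 + C(6, 3)*(-110)) = (-198146 + 225304) + ((3 + 5)*6 - 2*(-110)) = 27158 + (8*6 + 220) = 27158 + (48 + 220) = 27158 + 268 = 27426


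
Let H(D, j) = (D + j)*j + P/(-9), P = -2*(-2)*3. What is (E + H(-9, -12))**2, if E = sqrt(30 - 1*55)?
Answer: 565279/9 + 7520*I/3 ≈ 62809.0 + 2506.7*I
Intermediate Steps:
P = 12 (P = 4*3 = 12)
H(D, j) = -4/3 + j*(D + j) (H(D, j) = (D + j)*j + 12/(-9) = j*(D + j) + 12*(-1/9) = j*(D + j) - 4/3 = -4/3 + j*(D + j))
E = 5*I (E = sqrt(30 - 55) = sqrt(-25) = 5*I ≈ 5.0*I)
(E + H(-9, -12))**2 = (5*I + (-4/3 + (-12)**2 - 9*(-12)))**2 = (5*I + (-4/3 + 144 + 108))**2 = (5*I + 752/3)**2 = (752/3 + 5*I)**2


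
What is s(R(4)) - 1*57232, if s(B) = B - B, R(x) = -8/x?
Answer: -57232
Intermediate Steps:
s(B) = 0
s(R(4)) - 1*57232 = 0 - 1*57232 = 0 - 57232 = -57232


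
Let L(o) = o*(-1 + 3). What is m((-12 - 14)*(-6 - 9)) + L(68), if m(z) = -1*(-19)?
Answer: 155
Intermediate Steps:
m(z) = 19
L(o) = 2*o (L(o) = o*2 = 2*o)
m((-12 - 14)*(-6 - 9)) + L(68) = 19 + 2*68 = 19 + 136 = 155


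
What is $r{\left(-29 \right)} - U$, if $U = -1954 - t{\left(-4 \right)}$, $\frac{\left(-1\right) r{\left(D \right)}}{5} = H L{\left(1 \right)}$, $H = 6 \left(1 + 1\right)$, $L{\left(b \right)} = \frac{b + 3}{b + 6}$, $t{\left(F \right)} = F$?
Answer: $\frac{13410}{7} \approx 1915.7$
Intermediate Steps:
$L{\left(b \right)} = \frac{3 + b}{6 + b}$
$H = 12$ ($H = 6 \cdot 2 = 12$)
$r{\left(D \right)} = - \frac{240}{7}$ ($r{\left(D \right)} = - 5 \cdot 12 \frac{3 + 1}{6 + 1} = - 5 \cdot 12 \cdot \frac{1}{7} \cdot 4 = - 5 \cdot 12 \cdot \frac{4}{7} = \left(-5\right) \frac{48}{7} = - \frac{240}{7}$)
$U = -1950$ ($U = -1954 - -4 = -1954 + 4 = -1950$)
$r{\left(-29 \right)} - U = - \frac{240}{7} - -1950 = - \frac{240}{7} + 1950 = \frac{13410}{7}$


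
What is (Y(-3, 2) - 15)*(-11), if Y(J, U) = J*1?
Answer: 198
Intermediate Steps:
Y(J, U) = J
(Y(-3, 2) - 15)*(-11) = (-3 - 15)*(-11) = -18*(-11) = 198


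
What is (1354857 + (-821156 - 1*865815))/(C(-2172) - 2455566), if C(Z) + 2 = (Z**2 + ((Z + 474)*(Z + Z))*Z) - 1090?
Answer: 166057/8009327169 ≈ 2.0733e-5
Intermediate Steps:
C(Z) = -1092 + Z**2 + 2*Z**2*(474 + Z) (C(Z) = -2 + ((Z**2 + ((Z + 474)*(Z + Z))*Z) - 1090) = -2 + ((Z**2 + ((474 + Z)*(2*Z))*Z) - 1090) = -2 + ((Z**2 + (2*Z*(474 + Z))*Z) - 1090) = -2 + ((Z**2 + 2*Z**2*(474 + Z)) - 1090) = -2 + (-1090 + Z**2 + 2*Z**2*(474 + Z)) = -1092 + Z**2 + 2*Z**2*(474 + Z))
(1354857 + (-821156 - 1*865815))/(C(-2172) - 2455566) = (1354857 + (-821156 - 1*865815))/((-1092 + 2*(-2172)**3 + 949*(-2172)**2) - 2455566) = (1354857 + (-821156 - 865815))/((-1092 + 2*(-10246592448) + 949*4717584) - 2455566) = (1354857 - 1686971)/((-1092 - 20493184896 + 4476987216) - 2455566) = -332114/(-16016198772 - 2455566) = -332114/(-16018654338) = -332114*(-1/16018654338) = 166057/8009327169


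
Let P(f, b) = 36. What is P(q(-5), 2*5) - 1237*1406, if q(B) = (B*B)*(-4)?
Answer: -1739186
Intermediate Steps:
q(B) = -4*B² (q(B) = B²*(-4) = -4*B²)
P(q(-5), 2*5) - 1237*1406 = 36 - 1237*1406 = 36 - 1739222 = -1739186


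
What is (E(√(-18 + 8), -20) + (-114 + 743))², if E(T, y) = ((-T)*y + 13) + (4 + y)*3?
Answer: 348836 + 23760*I*√10 ≈ 3.4884e+5 + 75136.0*I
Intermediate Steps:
E(T, y) = 25 + 3*y - T*y (E(T, y) = (-T*y + 13) + (12 + 3*y) = (13 - T*y) + (12 + 3*y) = 25 + 3*y - T*y)
(E(√(-18 + 8), -20) + (-114 + 743))² = ((25 + 3*(-20) - 1*√(-18 + 8)*(-20)) + (-114 + 743))² = ((25 - 60 - 1*√(-10)*(-20)) + 629)² = ((25 - 60 - 1*I*√10*(-20)) + 629)² = ((25 - 60 + 20*I*√10) + 629)² = ((-35 + 20*I*√10) + 629)² = (594 + 20*I*√10)²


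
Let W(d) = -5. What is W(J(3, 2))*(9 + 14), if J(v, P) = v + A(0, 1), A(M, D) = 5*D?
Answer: -115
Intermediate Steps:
J(v, P) = 5 + v (J(v, P) = v + 5*1 = v + 5 = 5 + v)
W(J(3, 2))*(9 + 14) = -5*(9 + 14) = -5*23 = -115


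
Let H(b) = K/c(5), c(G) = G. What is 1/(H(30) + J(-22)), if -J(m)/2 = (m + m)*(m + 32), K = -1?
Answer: 5/4399 ≈ 0.0011366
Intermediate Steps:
H(b) = -⅕ (H(b) = -1/5 = -1*⅕ = -⅕)
J(m) = -4*m*(32 + m) (J(m) = -2*(m + m)*(m + 32) = -2*2*m*(32 + m) = -4*m*(32 + m))
1/(H(30) + J(-22)) = 1/(-⅕ - 4*(-22)*(32 - 22)) = 1/(-⅕ - 4*(-22)*10) = 1/(-⅕ + 880) = 1/(4399/5) = 5/4399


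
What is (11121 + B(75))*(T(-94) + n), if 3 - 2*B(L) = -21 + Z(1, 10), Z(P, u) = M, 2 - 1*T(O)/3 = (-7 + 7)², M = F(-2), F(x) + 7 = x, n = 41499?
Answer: 924523875/2 ≈ 4.6226e+8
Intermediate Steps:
F(x) = -7 + x
M = -9 (M = -7 - 2 = -9)
T(O) = 6 (T(O) = 6 - 3*(-7 + 7)² = 6 - 3*0² = 6 - 3*0 = 6 + 0 = 6)
Z(P, u) = -9
B(L) = 33/2 (B(L) = 3/2 - (-21 - 9)/2 = 3/2 - ½*(-30) = 3/2 + 15 = 33/2)
(11121 + B(75))*(T(-94) + n) = (11121 + 33/2)*(6 + 41499) = (22275/2)*41505 = 924523875/2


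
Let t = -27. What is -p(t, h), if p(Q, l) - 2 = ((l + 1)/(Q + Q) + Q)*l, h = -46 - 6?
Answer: -12212/9 ≈ -1356.9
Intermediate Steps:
h = -52
p(Q, l) = 2 + l*(Q + (1 + l)/(2*Q)) (p(Q, l) = 2 + ((l + 1)/(Q + Q) + Q)*l = 2 + ((1 + l)/((2*Q)) + Q)*l = 2 + ((1 + l)*(1/(2*Q)) + Q)*l = 2 + ((1 + l)/(2*Q) + Q)*l = 2 + (Q + (1 + l)/(2*Q))*l = 2 + l*(Q + (1 + l)/(2*Q)))
-p(t, h) = -(-52 + (-52)² + 2*(-27)*(2 - 27*(-52)))/(2*(-27)) = -(-1)*(-52 + 2704 + 2*(-27)*(2 + 1404))/(2*27) = -(-1)*(-52 + 2704 + 2*(-27)*1406)/(2*27) = -(-1)*(-52 + 2704 - 75924)/(2*27) = -(-1)*(-73272)/(2*27) = -1*12212/9 = -12212/9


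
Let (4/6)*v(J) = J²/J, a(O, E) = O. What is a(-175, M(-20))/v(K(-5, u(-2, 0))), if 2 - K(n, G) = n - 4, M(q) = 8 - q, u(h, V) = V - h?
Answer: -350/33 ≈ -10.606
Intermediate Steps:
K(n, G) = 6 - n (K(n, G) = 2 - (n - 4) = 2 - (-4 + n) = 2 + (4 - n) = 6 - n)
v(J) = 3*J/2 (v(J) = 3*(J²/J)/2 = 3*J/2)
a(-175, M(-20))/v(K(-5, u(-2, 0))) = -175*2/(3*(6 - 1*(-5))) = -175*2/(3*(6 + 5)) = -175/((3/2)*11) = -175/33/2 = -175*2/33 = -350/33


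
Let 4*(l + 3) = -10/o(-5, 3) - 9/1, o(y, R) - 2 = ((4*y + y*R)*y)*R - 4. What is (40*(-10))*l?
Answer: 1099300/523 ≈ 2101.9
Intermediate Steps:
o(y, R) = -2 + R*y*(4*y + R*y) (o(y, R) = 2 + (((4*y + y*R)*y)*R - 4) = 2 + (((4*y + R*y)*y)*R - 4) = 2 + ((y*(4*y + R*y))*R - 4) = 2 + (R*y*(4*y + R*y) - 4) = 2 + (-4 + R*y*(4*y + R*y)) = -2 + R*y*(4*y + R*y))
l = -10993/2092 (l = -3 + (-10/(-2 + 3²*(-5)² + 4*3*(-5)²) - 9/1)/4 = -3 + (-10/(-2 + 9*25 + 4*3*25) - 9*1)/4 = -3 + (-10/(-2 + 225 + 300) - 9)/4 = -3 + (-10/523 - 9)/4 = -3 + (¼)*(-4717/523) = -3 - 4717/2092 = -10993/2092 ≈ -5.2548)
(40*(-10))*l = (40*(-10))*(-10993/2092) = -400*(-10993/2092) = 1099300/523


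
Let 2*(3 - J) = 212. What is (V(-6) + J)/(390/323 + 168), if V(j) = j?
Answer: -35207/54654 ≈ -0.64418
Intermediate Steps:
J = -103 (J = 3 - 1/2*212 = 3 - 106 = -103)
(V(-6) + J)/(390/323 + 168) = (-6 - 103)/(390/323 + 168) = -109/(390*(1/323) + 168) = -109/(390/323 + 168) = -109/54654/323 = -109*323/54654 = -35207/54654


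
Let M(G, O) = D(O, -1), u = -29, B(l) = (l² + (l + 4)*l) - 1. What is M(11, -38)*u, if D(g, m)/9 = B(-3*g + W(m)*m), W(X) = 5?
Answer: -6315417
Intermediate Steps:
B(l) = -1 + l² + l*(4 + l) (B(l) = (l² + (4 + l)*l) - 1 = (l² + l*(4 + l)) - 1 = -1 + l² + l*(4 + l))
D(g, m) = -9 - 108*g + 18*(-3*g + 5*m)² + 180*m (D(g, m) = 9*(-1 + 2*(-3*g + 5*m)² + 4*(-3*g + 5*m)) = 9*(-1 + 2*(-3*g + 5*m)² + (-12*g + 20*m)) = 9*(-1 - 12*g + 2*(-3*g + 5*m)² + 20*m) = -9 - 108*g + 18*(-3*g + 5*m)² + 180*m)
M(G, O) = -189 - 108*O + 18*(5 + 3*O)² (M(G, O) = -9 - 108*O + 18*(-5*(-1) + 3*O)² + 180*(-1) = -9 - 108*O + 18*(5 + 3*O)² - 180 = -189 - 108*O + 18*(5 + 3*O)²)
M(11, -38)*u = (261 + 162*(-38)² + 432*(-38))*(-29) = (261 + 162*1444 - 16416)*(-29) = (261 + 233928 - 16416)*(-29) = 217773*(-29) = -6315417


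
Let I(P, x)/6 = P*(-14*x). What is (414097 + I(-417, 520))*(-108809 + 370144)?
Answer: 4868320077095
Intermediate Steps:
I(P, x) = -84*P*x (I(P, x) = 6*(P*(-14*x)) = 6*(-14*P*x) = -84*P*x)
(414097 + I(-417, 520))*(-108809 + 370144) = (414097 - 84*(-417)*520)*(-108809 + 370144) = (414097 + 18214560)*261335 = 18628657*261335 = 4868320077095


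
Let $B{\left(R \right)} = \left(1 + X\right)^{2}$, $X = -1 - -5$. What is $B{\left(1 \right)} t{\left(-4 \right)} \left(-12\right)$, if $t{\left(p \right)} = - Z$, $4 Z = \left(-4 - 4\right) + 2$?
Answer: $-450$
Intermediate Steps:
$X = 4$ ($X = -1 + 5 = 4$)
$Z = - \frac{3}{2}$ ($Z = \frac{\left(-4 - 4\right) + 2}{4} = \frac{-8 + 2}{4} = \frac{1}{4} \left(-6\right) = - \frac{3}{2} \approx -1.5$)
$B{\left(R \right)} = 25$ ($B{\left(R \right)} = \left(1 + 4\right)^{2} = 5^{2} = 25$)
$t{\left(p \right)} = \frac{3}{2}$ ($t{\left(p \right)} = \left(-1\right) \left(- \frac{3}{2}\right) = \frac{3}{2}$)
$B{\left(1 \right)} t{\left(-4 \right)} \left(-12\right) = 25 \cdot \frac{3}{2} \left(-12\right) = \frac{75}{2} \left(-12\right) = -450$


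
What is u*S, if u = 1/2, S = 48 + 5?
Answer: 53/2 ≈ 26.500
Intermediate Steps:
S = 53
u = 1/2 (u = 1*(1/2) = 1/2 ≈ 0.50000)
u*S = (1/2)*53 = 53/2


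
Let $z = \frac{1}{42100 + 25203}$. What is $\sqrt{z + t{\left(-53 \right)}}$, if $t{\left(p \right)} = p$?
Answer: $\frac{i \sqrt{240073704574}}{67303} \approx 7.2801 i$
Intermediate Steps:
$z = \frac{1}{67303} \approx 1.4858 \cdot 10^{-5}$
$\sqrt{z + t{\left(-53 \right)}} = \sqrt{\frac{1}{67303} - 53} = \sqrt{- \frac{3567058}{67303}} = \frac{i \sqrt{240073704574}}{67303}$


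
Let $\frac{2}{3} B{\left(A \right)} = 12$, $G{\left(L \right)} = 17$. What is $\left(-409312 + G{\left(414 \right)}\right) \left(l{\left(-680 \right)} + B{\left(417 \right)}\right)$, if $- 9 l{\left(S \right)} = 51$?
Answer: $- \frac{15143915}{3} \approx -5.048 \cdot 10^{6}$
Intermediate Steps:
$B{\left(A \right)} = 18$ ($B{\left(A \right)} = \frac{3}{2} \cdot 12 = 18$)
$l{\left(S \right)} = - \frac{17}{3}$ ($l{\left(S \right)} = \left(- \frac{1}{9}\right) 51 = - \frac{17}{3}$)
$\left(-409312 + G{\left(414 \right)}\right) \left(l{\left(-680 \right)} + B{\left(417 \right)}\right) = \left(-409312 + 17\right) \left(- \frac{17}{3} + 18\right) = \left(-409295\right) \frac{37}{3} = - \frac{15143915}{3}$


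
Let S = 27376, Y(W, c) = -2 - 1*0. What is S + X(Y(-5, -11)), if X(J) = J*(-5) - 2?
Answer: 27384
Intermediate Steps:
Y(W, c) = -2 (Y(W, c) = -2 + 0 = -2)
X(J) = -2 - 5*J (X(J) = -5*J - 2 = -2 - 5*J)
S + X(Y(-5, -11)) = 27376 + (-2 - 5*(-2)) = 27376 + (-2 + 10) = 27376 + 8 = 27384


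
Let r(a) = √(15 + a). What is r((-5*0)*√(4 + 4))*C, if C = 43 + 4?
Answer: 47*√15 ≈ 182.03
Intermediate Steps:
C = 47
r((-5*0)*√(4 + 4))*C = √(15 + (-5*0)*√(4 + 4))*47 = √(15 + 0*√8)*47 = √(15 + 0*(2*√2))*47 = √(15 + 0)*47 = √15*47 = 47*√15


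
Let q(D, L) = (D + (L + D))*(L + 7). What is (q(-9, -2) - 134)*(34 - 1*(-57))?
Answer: -21294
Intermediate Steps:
q(D, L) = (7 + L)*(L + 2*D) (q(D, L) = (D + (D + L))*(7 + L) = (L + 2*D)*(7 + L) = (7 + L)*(L + 2*D))
(q(-9, -2) - 134)*(34 - 1*(-57)) = (((-2)² + 7*(-2) + 14*(-9) + 2*(-9)*(-2)) - 134)*(34 - 1*(-57)) = ((4 - 14 - 126 + 36) - 134)*(34 + 57) = (-100 - 134)*91 = -234*91 = -21294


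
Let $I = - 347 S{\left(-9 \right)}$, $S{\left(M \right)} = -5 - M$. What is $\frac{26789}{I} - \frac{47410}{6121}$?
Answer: $- \frac{229780549}{8495948} \approx -27.046$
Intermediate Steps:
$I = -1388$ ($I = - 347 \left(-5 - -9\right) = - 347 \left(-5 + 9\right) = \left(-347\right) 4 = -1388$)
$\frac{26789}{I} - \frac{47410}{6121} = \frac{26789}{-1388} - \frac{47410}{6121} = 26789 \left(- \frac{1}{1388}\right) - \frac{47410}{6121} = - \frac{26789}{1388} - \frac{47410}{6121} = - \frac{229780549}{8495948}$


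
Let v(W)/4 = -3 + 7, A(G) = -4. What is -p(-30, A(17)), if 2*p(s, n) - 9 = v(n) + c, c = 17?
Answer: -21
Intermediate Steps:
v(W) = 16 (v(W) = 4*(-3 + 7) = 4*4 = 16)
p(s, n) = 21 (p(s, n) = 9/2 + (16 + 17)/2 = 9/2 + (½)*33 = 9/2 + 33/2 = 21)
-p(-30, A(17)) = -1*21 = -21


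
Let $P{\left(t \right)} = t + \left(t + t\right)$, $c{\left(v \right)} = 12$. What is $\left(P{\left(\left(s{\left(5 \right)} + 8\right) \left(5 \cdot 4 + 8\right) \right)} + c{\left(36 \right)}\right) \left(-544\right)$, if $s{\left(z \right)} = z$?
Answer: $-600576$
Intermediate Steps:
$P{\left(t \right)} = 3 t$ ($P{\left(t \right)} = t + 2 t = 3 t$)
$\left(P{\left(\left(s{\left(5 \right)} + 8\right) \left(5 \cdot 4 + 8\right) \right)} + c{\left(36 \right)}\right) \left(-544\right) = \left(3 \left(5 + 8\right) \left(5 \cdot 4 + 8\right) + 12\right) \left(-544\right) = \left(3 \cdot 13 \left(20 + 8\right) + 12\right) \left(-544\right) = \left(3 \cdot 13 \cdot 28 + 12\right) \left(-544\right) = \left(3 \cdot 364 + 12\right) \left(-544\right) = \left(1092 + 12\right) \left(-544\right) = 1104 \left(-544\right) = -600576$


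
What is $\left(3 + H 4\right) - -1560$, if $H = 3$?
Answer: $1575$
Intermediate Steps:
$\left(3 + H 4\right) - -1560 = \left(3 + 3 \cdot 4\right) - -1560 = \left(3 + 12\right) + 1560 = 15 + 1560 = 1575$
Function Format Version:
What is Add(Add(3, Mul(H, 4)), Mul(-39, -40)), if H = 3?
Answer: 1575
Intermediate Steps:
Add(Add(3, Mul(H, 4)), Mul(-39, -40)) = Add(Add(3, Mul(3, 4)), Mul(-39, -40)) = Add(Add(3, 12), 1560) = Add(15, 1560) = 1575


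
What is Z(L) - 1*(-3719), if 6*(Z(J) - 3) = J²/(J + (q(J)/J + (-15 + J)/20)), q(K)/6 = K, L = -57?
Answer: 675599/182 ≈ 3712.1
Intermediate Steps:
q(K) = 6*K
Z(J) = 3 + J²/(6*(21/4 + 21*J/20)) (Z(J) = 3 + (J²/(J + ((6*J)/J + (-15 + J)/20)))/6 = 3 + (J²/(J + (6 + (-15 + J)*(1/20))))/6 = 3 + (J²/(J + (6 + (-¾ + J/20))))/6 = 3 + (J²/(J + (21/4 + J/20)))/6 = 3 + (J²/(21/4 + 21*J/20))/6 = 3 + J²/(6*(21/4 + 21*J/20)))
Z(L) - 1*(-3719) = (945 + 10*(-57)² + 189*(-57))/(63*(5 - 57)) - 1*(-3719) = (1/63)*(945 + 10*3249 - 10773)/(-52) + 3719 = (1/63)*(-1/52)*(945 + 32490 - 10773) + 3719 = (1/63)*(-1/52)*22662 + 3719 = -1259/182 + 3719 = 675599/182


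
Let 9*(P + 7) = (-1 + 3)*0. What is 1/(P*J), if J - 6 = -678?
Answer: 1/4704 ≈ 0.00021259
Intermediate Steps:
J = -672 (J = 6 - 678 = -672)
P = -7 (P = -7 + ((-1 + 3)*0)/9 = -7 + (2*0)/9 = -7 + (⅑)*0 = -7 + 0 = -7)
1/(P*J) = 1/(-7*(-672)) = 1/4704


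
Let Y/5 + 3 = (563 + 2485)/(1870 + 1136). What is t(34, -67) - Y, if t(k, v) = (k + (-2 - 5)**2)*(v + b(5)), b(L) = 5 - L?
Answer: -2781086/501 ≈ -5551.1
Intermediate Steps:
t(k, v) = v*(49 + k) (t(k, v) = (k + (-2 - 5)**2)*(v + (5 - 1*5)) = (k + (-7)**2)*(v + (5 - 5)) = (k + 49)*(v + 0) = (49 + k)*v = v*(49 + k))
Y = -4975/501 (Y = -15 + 5*((563 + 2485)/(1870 + 1136)) = -15 + 5*(3048/3006) = -15 + 5*(3048*(1/3006)) = -15 + 5*(508/501) = -15 + 2540/501 = -4975/501 ≈ -9.9301)
t(34, -67) - Y = -67*(49 + 34) - 1*(-4975/501) = -67*83 + 4975/501 = -5561 + 4975/501 = -2781086/501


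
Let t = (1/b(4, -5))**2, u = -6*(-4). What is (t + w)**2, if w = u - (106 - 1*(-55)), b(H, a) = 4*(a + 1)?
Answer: 1229975041/65536 ≈ 18768.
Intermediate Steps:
b(H, a) = 4 + 4*a (b(H, a) = 4*(1 + a) = 4 + 4*a)
u = 24
w = -137 (w = 24 - (106 - 1*(-55)) = 24 - (106 + 55) = 24 - 1*161 = 24 - 161 = -137)
t = 1/256 (t = (1/(4 + 4*(-5)))**2 = (1/(4 - 20))**2 = (1/(-16))**2 = (-1/16)**2 = 1/256 ≈ 0.0039063)
(t + w)**2 = (1/256 - 137)**2 = (-35071/256)**2 = 1229975041/65536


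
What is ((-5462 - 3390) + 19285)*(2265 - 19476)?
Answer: -179562363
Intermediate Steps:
((-5462 - 3390) + 19285)*(2265 - 19476) = (-8852 + 19285)*(-17211) = 10433*(-17211) = -179562363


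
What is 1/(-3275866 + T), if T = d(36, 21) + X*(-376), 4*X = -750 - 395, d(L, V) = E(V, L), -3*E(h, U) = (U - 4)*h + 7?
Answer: -3/9505387 ≈ -3.1561e-7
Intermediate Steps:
E(h, U) = -7/3 - h*(-4 + U)/3 (E(h, U) = -((U - 4)*h + 7)/3 = -((-4 + U)*h + 7)/3 = -(h*(-4 + U) + 7)/3 = -(7 + h*(-4 + U))/3 = -7/3 - h*(-4 + U)/3)
d(L, V) = -7/3 + 4*V/3 - L*V/3
X = -1145/4 (X = (-750 - 395)/4 = (¼)*(-1145) = -1145/4 ≈ -286.25)
T = 322211/3 (T = (-7/3 + (4/3)*21 - ⅓*36*21) - 1145/4*(-376) = (-7/3 + 28 - 252) + 107630 = -679/3 + 107630 = 322211/3 ≈ 1.0740e+5)
1/(-3275866 + T) = 1/(-3275866 + 322211/3) = 1/(-9505387/3) = -3/9505387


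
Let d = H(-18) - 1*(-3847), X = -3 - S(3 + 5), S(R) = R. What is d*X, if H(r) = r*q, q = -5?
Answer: -43307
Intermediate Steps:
H(r) = -5*r (H(r) = r*(-5) = -5*r)
X = -11 (X = -3 - (3 + 5) = -3 - 1*8 = -3 - 8 = -11)
d = 3937 (d = -5*(-18) - 1*(-3847) = 90 + 3847 = 3937)
d*X = 3937*(-11) = -43307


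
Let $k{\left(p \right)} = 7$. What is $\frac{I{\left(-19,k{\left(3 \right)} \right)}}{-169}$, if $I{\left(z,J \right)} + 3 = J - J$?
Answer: $\frac{3}{169} \approx 0.017751$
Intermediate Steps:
$I{\left(z,J \right)} = -3$ ($I{\left(z,J \right)} = -3 + \left(J - J\right) = -3 + 0 = -3$)
$\frac{I{\left(-19,k{\left(3 \right)} \right)}}{-169} = - \frac{3}{-169} = \left(-3\right) \left(- \frac{1}{169}\right) = \frac{3}{169}$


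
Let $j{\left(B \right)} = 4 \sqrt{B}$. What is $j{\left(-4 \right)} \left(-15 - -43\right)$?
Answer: $224 i \approx 224.0 i$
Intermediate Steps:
$j{\left(-4 \right)} \left(-15 - -43\right) = 4 \sqrt{-4} \left(-15 - -43\right) = 4 \cdot 2 i \left(-15 + 43\right) = 8 i 28 = 224 i$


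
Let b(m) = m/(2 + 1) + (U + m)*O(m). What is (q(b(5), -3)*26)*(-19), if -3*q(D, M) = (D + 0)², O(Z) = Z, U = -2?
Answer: 1235000/27 ≈ 45741.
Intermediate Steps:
b(m) = m/3 + m*(-2 + m) (b(m) = m/(2 + 1) + (-2 + m)*m = m/3 + m*(-2 + m))
q(D, M) = -D²/3 (q(D, M) = -(D + 0)²/3 = -D²/3)
(q(b(5), -3)*26)*(-19) = (-25*(-5 + 3*5)²/9/3*26)*(-19) = (-25*(-5 + 15)²/9/3*26)*(-19) = (-((⅓)*5*10)²/3*26)*(-19) = (-(50/3)²/3*26)*(-19) = (-⅓*2500/9*26)*(-19) = -2500/27*26*(-19) = -65000/27*(-19) = 1235000/27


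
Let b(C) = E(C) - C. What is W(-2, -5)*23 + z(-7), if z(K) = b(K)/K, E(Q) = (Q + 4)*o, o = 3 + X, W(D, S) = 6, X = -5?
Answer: 953/7 ≈ 136.14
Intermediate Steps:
o = -2 (o = 3 - 5 = -2)
E(Q) = -8 - 2*Q (E(Q) = (Q + 4)*(-2) = (4 + Q)*(-2) = -8 - 2*Q)
b(C) = -8 - 3*C (b(C) = (-8 - 2*C) - C = -8 - 3*C)
z(K) = (-8 - 3*K)/K
W(-2, -5)*23 + z(-7) = 6*23 + (-3 - 8/(-7)) = 138 + (-3 - 8*(-1/7)) = 138 + (-3 + 8/7) = 138 - 13/7 = 953/7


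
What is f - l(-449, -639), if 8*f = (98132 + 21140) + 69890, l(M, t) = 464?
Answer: 92725/4 ≈ 23181.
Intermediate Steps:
f = 94581/4 (f = ((98132 + 21140) + 69890)/8 = (119272 + 69890)/8 = (1/8)*189162 = 94581/4 ≈ 23645.)
f - l(-449, -639) = 94581/4 - 1*464 = 94581/4 - 464 = 92725/4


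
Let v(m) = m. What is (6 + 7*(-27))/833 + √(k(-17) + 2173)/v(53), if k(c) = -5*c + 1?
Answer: -183/833 + 3*√251/53 ≈ 0.67708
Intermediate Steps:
k(c) = 1 - 5*c
(6 + 7*(-27))/833 + √(k(-17) + 2173)/v(53) = (6 + 7*(-27))/833 + √((1 - 5*(-17)) + 2173)/53 = (6 - 189)*(1/833) + √((1 + 85) + 2173)*(1/53) = -183*1/833 + √(86 + 2173)*(1/53) = -183/833 + √2259*(1/53) = -183/833 + (3*√251)*(1/53) = -183/833 + 3*√251/53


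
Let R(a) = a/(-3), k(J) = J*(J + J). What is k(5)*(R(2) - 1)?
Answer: -250/3 ≈ -83.333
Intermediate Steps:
k(J) = 2*J² (k(J) = J*(2*J) = 2*J²)
R(a) = -a/3 (R(a) = a*(-⅓) = -a/3)
k(5)*(R(2) - 1) = (2*5²)*(-⅓*2 - 1) = (2*25)*(-⅔ - 1) = 50*(-5/3) = -250/3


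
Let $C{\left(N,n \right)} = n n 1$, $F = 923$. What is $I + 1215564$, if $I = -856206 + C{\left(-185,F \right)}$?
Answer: $1211287$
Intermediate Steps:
$C{\left(N,n \right)} = n^{2}$ ($C{\left(N,n \right)} = n^{2} \cdot 1 = n^{2}$)
$I = -4277$ ($I = -856206 + 923^{2} = -856206 + 851929 = -4277$)
$I + 1215564 = -4277 + 1215564 = 1211287$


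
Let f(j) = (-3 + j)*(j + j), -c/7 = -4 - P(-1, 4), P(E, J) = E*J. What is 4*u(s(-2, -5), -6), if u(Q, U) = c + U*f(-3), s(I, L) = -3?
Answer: -864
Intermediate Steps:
c = 0 (c = -7*(-4 - (-1)*4) = -7*(-4 - 1*(-4)) = -7*(-4 + 4) = -7*0 = 0)
f(j) = 2*j*(-3 + j) (f(j) = (-3 + j)*(2*j) = 2*j*(-3 + j))
u(Q, U) = 36*U (u(Q, U) = 0 + U*(2*(-3)*(-3 - 3)) = 0 + U*(2*(-3)*(-6)) = 0 + U*36 = 0 + 36*U = 36*U)
4*u(s(-2, -5), -6) = 4*(36*(-6)) = 4*(-216) = -864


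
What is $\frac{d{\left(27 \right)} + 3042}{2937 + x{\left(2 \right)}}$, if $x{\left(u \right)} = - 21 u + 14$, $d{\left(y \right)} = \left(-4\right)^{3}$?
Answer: $\frac{2978}{2909} \approx 1.0237$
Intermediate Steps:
$d{\left(y \right)} = -64$
$x{\left(u \right)} = 14 - 21 u$
$\frac{d{\left(27 \right)} + 3042}{2937 + x{\left(2 \right)}} = \frac{-64 + 3042}{2937 + \left(14 - 42\right)} = \frac{2978}{2937 + \left(14 - 42\right)} = \frac{2978}{2937 - 28} = \frac{2978}{2909}$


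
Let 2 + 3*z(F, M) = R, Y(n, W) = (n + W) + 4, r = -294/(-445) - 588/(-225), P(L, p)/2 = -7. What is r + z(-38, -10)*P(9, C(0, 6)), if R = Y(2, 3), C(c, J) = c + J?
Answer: -196196/6675 ≈ -29.393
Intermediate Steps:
C(c, J) = J + c
P(L, p) = -14 (P(L, p) = 2*(-7) = -14)
r = 21854/6675 (r = -294*(-1/445) - 588*(-1/225) = 294/445 + 196/75 = 21854/6675 ≈ 3.2740)
Y(n, W) = 4 + W + n (Y(n, W) = (W + n) + 4 = 4 + W + n)
R = 9 (R = 4 + 3 + 2 = 9)
z(F, M) = 7/3 (z(F, M) = -⅔ + (⅓)*9 = -⅔ + 3 = 7/3)
r + z(-38, -10)*P(9, C(0, 6)) = 21854/6675 + (7/3)*(-14) = 21854/6675 - 98/3 = -196196/6675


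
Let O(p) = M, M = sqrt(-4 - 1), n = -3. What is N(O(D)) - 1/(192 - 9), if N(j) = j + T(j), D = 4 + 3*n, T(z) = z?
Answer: -1/183 + 2*I*sqrt(5) ≈ -0.0054645 + 4.4721*I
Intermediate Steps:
M = I*sqrt(5) (M = sqrt(-5) = I*sqrt(5) ≈ 2.2361*I)
D = -5 (D = 4 + 3*(-3) = 4 - 9 = -5)
O(p) = I*sqrt(5)
N(j) = 2*j (N(j) = j + j = 2*j)
N(O(D)) - 1/(192 - 9) = 2*(I*sqrt(5)) - 1/(192 - 9) = 2*I*sqrt(5) - 1/183 = -1/183 + 2*I*sqrt(5)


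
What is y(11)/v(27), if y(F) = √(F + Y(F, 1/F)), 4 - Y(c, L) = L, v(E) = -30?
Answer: -√451/165 ≈ -0.12871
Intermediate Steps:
Y(c, L) = 4 - L
y(F) = √(4 + F - 1/F) (y(F) = √(F + (4 - 1/F)) = √(4 + F - 1/F))
y(11)/v(27) = √(4 + 11 - 1/11)/(-30) = √(4 + 11 - 1*1/11)*(-1/30) = √(4 + 11 - 1/11)*(-1/30) = √(164/11)*(-1/30) = (2*√451/11)*(-1/30) = -√451/165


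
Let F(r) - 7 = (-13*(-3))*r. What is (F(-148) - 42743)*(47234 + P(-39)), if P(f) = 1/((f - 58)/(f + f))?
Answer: -222252790208/97 ≈ -2.2913e+9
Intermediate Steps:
F(r) = 7 + 39*r (F(r) = 7 + (-13*(-3))*r = 7 + 39*r)
P(f) = 2*f/(-58 + f) (P(f) = 1/((-58 + f)/((2*f))) = 1/((-58 + f)*(1/(2*f))) = 1/((-58 + f)/(2*f)) = 2*f/(-58 + f))
(F(-148) - 42743)*(47234 + P(-39)) = ((7 + 39*(-148)) - 42743)*(47234 + 2*(-39)/(-58 - 39)) = ((7 - 5772) - 42743)*(47234 + 2*(-39)/(-97)) = (-5765 - 42743)*(47234 + 2*(-39)*(-1/97)) = -48508*(47234 + 78/97) = -48508*4581776/97 = -222252790208/97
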